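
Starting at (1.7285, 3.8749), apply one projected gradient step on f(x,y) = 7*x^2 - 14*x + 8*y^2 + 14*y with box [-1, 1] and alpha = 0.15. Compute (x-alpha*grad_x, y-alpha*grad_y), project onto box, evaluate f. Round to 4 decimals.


Step 1: Compute gradient at (1.7285, 3.8749).
grad_x = 2*7*1.7285 - 14 = 10.199
grad_y = 2*8*3.8749 + 14 = 75.9984
Step 2: Gradient step.
x_raw = 1.7285 - 0.15*10.199 = 0.1987
y_raw = 3.8749 - 0.15*75.9984 = -7.5249
Step 3: Project onto [-1, 1].
x_proj = clip(0.1987) = 0.1987
y_proj = clip(-7.5249) = -1.0
Step 4: Evaluate f.
f(0.1987, -1.0) = -8.5049


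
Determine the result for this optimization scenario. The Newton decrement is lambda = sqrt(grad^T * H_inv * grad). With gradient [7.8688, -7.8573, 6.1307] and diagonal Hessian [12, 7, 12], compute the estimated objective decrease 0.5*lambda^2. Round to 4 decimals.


Step 1: H is diagonal, so H^(-1) * g = [0.6557, -1.1225, 0.5109].
Step 2: g^T H^(-1) g = sum_i g_i^2 / H_ii
  = (7.8688)^2/12 + (-7.8573)^2/7 + (6.1307)^2/12
  = 5.1598 + 8.8196 + 3.1321 = 17.1116
Step 3: Objective decrease = 0.5 * g^T H^(-1) g = 8.5558


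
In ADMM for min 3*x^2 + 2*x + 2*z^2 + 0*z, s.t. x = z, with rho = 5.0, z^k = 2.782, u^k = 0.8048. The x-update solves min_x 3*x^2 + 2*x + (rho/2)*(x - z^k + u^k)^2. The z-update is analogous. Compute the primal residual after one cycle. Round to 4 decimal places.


ADMM iteration with rho = 5.0, z^k = 2.782, u^k = 0.8048
Step 1: x-update.
Minimize 3*x^2 + 2*x + (5.0/2)*(x - 2.782 + 0.8048)^2
FOC: (2*3 + 5.0)*x = -2 + 5.0*(2.782 - 0.8048)
x^{k+1} = 0.7169
Step 2: z-update.
Minimize 2*z^2 + 0*z + (5.0/2)*(0.7169 - z + 0.8048)^2
FOC: (2*2 + 5.0)*z = 0 + 5.0*(0.7169 + 0.8048)
z^{k+1} = 0.8454
Step 3: u-update.
u^{k+1} = 0.8048 + 0.7169 - 0.8454 = 0.6763
Step 4: Primal residual = |0.7169 - 0.8454| = 0.1285


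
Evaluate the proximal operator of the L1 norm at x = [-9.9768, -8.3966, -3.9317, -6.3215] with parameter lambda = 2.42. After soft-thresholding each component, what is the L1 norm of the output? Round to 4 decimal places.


Soft-thresholding with lambda = 2.42:
prox(-9.9768) = sign(-9.9768)*max(|-9.9768| - 2.42, 0) = -7.5568
prox(-8.3966) = sign(-8.3966)*max(|-8.3966| - 2.42, 0) = -5.9766
prox(-3.9317) = sign(-3.9317)*max(|-3.9317| - 2.42, 0) = -1.5117
prox(-6.3215) = sign(-6.3215)*max(|-6.3215| - 2.42, 0) = -3.9015
prox(x) = [-7.5568, -5.9766, -1.5117, -3.9015]
||prox(x)||_1 = 7.5568 + 5.9766 + 1.5117 + 3.9015 = 18.9466


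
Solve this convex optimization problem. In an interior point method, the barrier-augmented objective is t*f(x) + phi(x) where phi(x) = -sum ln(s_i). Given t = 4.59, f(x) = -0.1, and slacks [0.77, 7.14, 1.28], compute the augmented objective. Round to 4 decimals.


Step 1: Compute log-barrier.
ln values: [-0.2614, 1.9657, 0.2469]
phi = -(-0.2614 + 1.9657 + 0.2469) = -1.9512
Step 2: Compute augmented objective.
t*f(x) = 4.59*-0.1 = -0.459
Total = -0.459 - 1.9512 = -2.4102


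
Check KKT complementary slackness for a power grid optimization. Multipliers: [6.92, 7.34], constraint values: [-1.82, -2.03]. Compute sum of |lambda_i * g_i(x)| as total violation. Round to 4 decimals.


KKT complementary slackness check:
lambda_1 * g_1 = 6.92 * -1.82 = -12.5944
lambda_2 * g_2 = 7.34 * -2.03 = -14.9002
Total violation = 12.5944 + 14.9002 = 27.4946


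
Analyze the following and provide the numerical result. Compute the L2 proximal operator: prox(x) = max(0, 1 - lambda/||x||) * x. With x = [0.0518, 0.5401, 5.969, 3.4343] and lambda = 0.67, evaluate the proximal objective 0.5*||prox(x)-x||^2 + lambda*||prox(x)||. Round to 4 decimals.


Step 1: Compute ||x||.
||x|| = 6.9078
Step 2: Compute scaling factor.
scale = max(0, 1 - 0.67/6.9078) = 0.903
Step 3: prox(x) = [0.0468, 0.4877, 5.3901, 3.1012]
||prox(x)|| = 6.2378
Step 4: Proximal objective.
0.5*||prox-x||^2 = 0.2245
lambda*||prox|| = 4.1793
Total = 4.4038


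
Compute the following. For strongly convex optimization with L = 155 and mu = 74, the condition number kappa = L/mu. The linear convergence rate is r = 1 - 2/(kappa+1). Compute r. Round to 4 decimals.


Step 1: Compute the condition number.
kappa = L/mu = 155/74 = 2.0946
Step 2: Compute the convergence rate.
r = 1 - 2/(kappa + 1) = 1 - 2*mu/(L + mu) = (L - mu)/(L + mu) = 81/229 = 0.3537


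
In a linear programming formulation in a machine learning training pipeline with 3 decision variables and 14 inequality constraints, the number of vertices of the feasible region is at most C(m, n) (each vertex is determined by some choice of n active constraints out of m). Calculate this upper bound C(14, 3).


Each vertex corresponds to some choice of n active constraints out of m, so the number of vertices is at most C(m, n) = m! / (n!(m-n)!).
m = 14, n = 3
Numerator: 14 * 13 * 12
Denominator: 3! = 6
C(14, 3) = 364


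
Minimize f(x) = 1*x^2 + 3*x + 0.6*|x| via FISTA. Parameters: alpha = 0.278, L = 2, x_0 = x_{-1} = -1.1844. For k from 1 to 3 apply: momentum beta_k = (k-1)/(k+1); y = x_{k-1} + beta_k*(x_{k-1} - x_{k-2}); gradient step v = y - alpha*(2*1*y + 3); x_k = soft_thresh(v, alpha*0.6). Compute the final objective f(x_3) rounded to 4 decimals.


FISTA on f(x) = 1*x^2 + 3*x + 0.6*|x|
L = 2, alpha = 0.278
Iteration 1: beta = 0.0, y = -1.1844 + 0.0*(-1.1844 + 1.1844) = -1.1844
  grad(y) = 0.6312, v = y - alpha*grad = -1.3599
  prox(v) = soft_thresh(-1.3599, 0.1668) = -1.1931
Iteration 2: beta = 0.3333, y = -1.1931 + 0.3333*(-1.1931 + 1.1844) = -1.196
  grad(y) = 0.6081, v = y - alpha*grad = -1.365
  prox(v) = soft_thresh(-1.365, 0.1668) = -1.1982
Iteration 3: beta = 0.5, y = -1.1982 + 0.5*(-1.1982 + 1.1931) = -1.2008
  grad(y) = 0.5984, v = y - alpha*grad = -1.3671
  prox(v) = soft_thresh(-1.3671, 0.1668) = -1.2003
f(x_3) = 1*(-1.2003)^2 + 3*(-1.2003) + 0.6*|-1.2003| = -1.44


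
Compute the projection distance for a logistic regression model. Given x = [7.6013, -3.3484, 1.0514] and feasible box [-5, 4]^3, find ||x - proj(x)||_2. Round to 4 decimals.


Project each component onto [-5, 4].
clip(7.6013) = 4.0, clip(-3.3484) = -3.3484, clip(1.0514) = 1.0514
Projection = [4.0, -3.3484, 1.0514]
Squared diffs: [12.9694, 0.0, 0.0]
Distance = sqrt(12.9694) = 3.6013


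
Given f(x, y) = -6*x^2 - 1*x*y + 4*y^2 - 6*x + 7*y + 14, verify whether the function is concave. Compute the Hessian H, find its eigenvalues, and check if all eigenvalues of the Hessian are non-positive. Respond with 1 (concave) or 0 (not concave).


The Hessian of f(x,y) = -6*x^2 - 1*x*y + 4*y^2 - 6*x + 7*y + 14 is:
H = [[-12, -1], [-1, 8]]
Trace = -12 + 8 = -4
Determinant = -12*8 - (-1)^2 = -97
Discriminant = (-4)^2 - 4*-97 = 404.0
Eigenvalues: lambda_1 = -12.0499, lambda_2 = 8.0499
The function is not concave.

0


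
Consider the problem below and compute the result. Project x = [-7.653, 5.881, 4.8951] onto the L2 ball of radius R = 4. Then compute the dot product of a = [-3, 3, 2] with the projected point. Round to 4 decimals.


Step 1: Compute ||x|| (intermediates to 6 decimals).
||x|| = sqrt((-7.653)^2 + 5.881^2 + 4.8951^2) = 10.822041
Step 2: Project.
Since ||x|| > R, scale = R/||x|| = 4/10.822041 = 0.369616, proj(x) = scale * x
proj(x) = [-2.828671, 2.173712, 1.809307]
Step 3: Dot product.
a^T * proj(x) = -3*(-2.828671) + 3*2.173712 + 2*1.809307 = 18.6258


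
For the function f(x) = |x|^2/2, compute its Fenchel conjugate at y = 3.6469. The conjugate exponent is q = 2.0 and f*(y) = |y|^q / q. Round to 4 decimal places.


The conjugate exponent q satisfies 1/p + 1/q = 1.
p = 2, so q = 2/(2 - 1) = 2.0
|y|^q = 3.6469^2.0 = 13.2999
f*(3.6469) = 13.2999 / 2.0 = 6.6499


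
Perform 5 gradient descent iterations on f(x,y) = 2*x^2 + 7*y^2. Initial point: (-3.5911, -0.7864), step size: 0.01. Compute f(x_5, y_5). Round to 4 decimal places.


Gradient descent on f(x,y) = 2*x^2 + 7*y^2.
Starting point: (-3.5911, -0.7864), alpha = 0.01
Step 1: grad_x = 2*2*-3.5911 = -14.3644, grad_y = 2*7*-0.7864 = -11.0096
  x_1 = -3.5911 - 0.01*-14.3644 = -3.4475
  y_1 = -0.7864 - 0.01*-11.0096 = -0.6763
Step 2: grad_x = 2*2*-3.4475 = -13.7898, grad_y = 2*7*-0.6763 = -9.4683
  x_2 = -3.4475 - 0.01*-13.7898 = -3.3096
  y_2 = -0.6763 - 0.01*-9.4683 = -0.5816
Step 3: grad_x = 2*2*-3.3096 = -13.2382, grad_y = 2*7*-0.5816 = -8.1427
  x_3 = -3.3096 - 0.01*-13.2382 = -3.1772
  y_3 = -0.5816 - 0.01*-8.1427 = -0.5002
Step 4: grad_x = 2*2*-3.1772 = -12.7087, grad_y = 2*7*-0.5002 = -7.0027
  x_4 = -3.1772 - 0.01*-12.7087 = -3.0501
  y_4 = -0.5002 - 0.01*-7.0027 = -0.4302
Step 5: grad_x = 2*2*-3.0501 = -12.2004, grad_y = 2*7*-0.4302 = -6.0223
  x_5 = -3.0501 - 0.01*-12.2004 = -2.9281
  y_5 = -0.4302 - 0.01*-6.0223 = -0.3699
f(-2.9281, -0.3699) = 2*(-2.9281)^2 + 7*(-0.3699)^2 = 18.1054


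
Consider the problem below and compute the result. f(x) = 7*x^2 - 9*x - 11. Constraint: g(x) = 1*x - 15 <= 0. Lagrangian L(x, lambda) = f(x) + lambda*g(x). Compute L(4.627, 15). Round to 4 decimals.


Step 1: Evaluate f(x).
f(4.627) = 7*4.627^2 - 9*4.627 - 11 = 97.2209
Step 2: Evaluate g(x).
g(4.627) = 1*4.627 - 15 = -10.373
Step 3: Compute Lagrangian.
L = 97.2209 + 15*-10.373 = -58.3741


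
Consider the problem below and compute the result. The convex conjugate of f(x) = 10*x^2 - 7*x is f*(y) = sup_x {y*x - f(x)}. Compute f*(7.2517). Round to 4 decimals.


f*(y) = sup_x {y*x - a*x^2 - b*x} = sup_x {(y-b)*x - a*x^2}
FOC: (y - b) - 2a*x = 0 => x* = (y - b)/(2a)
x* = (7.2517 + 7)/(2*10) = 0.7126
f*(7.2517) = (y-b)^2/(4a) = (7.2517 + 7)^2/(4*10)
= 203.111/40 = 5.0778


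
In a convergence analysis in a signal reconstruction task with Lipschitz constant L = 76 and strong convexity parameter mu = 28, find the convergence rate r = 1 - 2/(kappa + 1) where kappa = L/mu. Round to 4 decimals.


Step 1: Compute the condition number.
kappa = L/mu = 76/28 = 2.7143
Step 2: Compute the convergence rate.
r = 1 - 2/(kappa + 1) = 1 - 2*mu/(L + mu) = (L - mu)/(L + mu) = 48/104 = 0.4615


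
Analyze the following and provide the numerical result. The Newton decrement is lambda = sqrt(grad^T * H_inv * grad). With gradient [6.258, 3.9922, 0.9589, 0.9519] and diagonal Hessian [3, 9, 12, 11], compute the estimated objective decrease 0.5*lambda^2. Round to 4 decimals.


Step 1: H is diagonal, so H^(-1) * g = [2.086, 0.4436, 0.0799, 0.0865].
Step 2: g^T H^(-1) g = sum_i g_i^2 / H_ii
  = (6.258)^2/3 + (3.9922)^2/9 + (0.9589)^2/12 + (0.9519)^2/11
  = 13.0542 + 1.7709 + 0.0766 + 0.0824 = 14.984
Step 3: Objective decrease = 0.5 * g^T H^(-1) g = 7.492


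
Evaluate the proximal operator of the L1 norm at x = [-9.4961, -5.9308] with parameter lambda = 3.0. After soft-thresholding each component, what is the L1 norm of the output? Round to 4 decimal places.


Soft-thresholding with lambda = 3.0:
prox(-9.4961) = sign(-9.4961)*max(|-9.4961| - 3.0, 0) = -6.4961
prox(-5.9308) = sign(-5.9308)*max(|-5.9308| - 3.0, 0) = -2.9308
prox(x) = [-6.4961, -2.9308]
||prox(x)||_1 = 6.4961 + 2.9308 = 9.4269


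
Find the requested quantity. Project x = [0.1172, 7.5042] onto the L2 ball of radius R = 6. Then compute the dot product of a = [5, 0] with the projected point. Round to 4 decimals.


Step 1: Compute ||x|| (intermediates to 6 decimals).
||x|| = sqrt(0.1172^2 + 7.5042^2) = 7.505115
Step 2: Project.
Since ||x|| > R, scale = R/||x|| = 6/7.505115 = 0.799455, proj(x) = scale * x
proj(x) = [0.093696, 5.99927]
Step 3: Dot product.
a^T * proj(x) = 5*0.093696 + 0*5.99927 = 0.4685


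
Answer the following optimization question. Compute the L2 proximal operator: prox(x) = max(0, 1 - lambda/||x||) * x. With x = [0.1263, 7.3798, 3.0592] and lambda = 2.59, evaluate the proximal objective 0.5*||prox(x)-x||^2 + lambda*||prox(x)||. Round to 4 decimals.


Step 1: Compute ||x||.
||x|| = 7.9897
Step 2: Compute scaling factor.
scale = max(0, 1 - 2.59/7.9897) = 0.6758
Step 3: prox(x) = [0.0854, 4.9875, 2.0675]
||prox(x)|| = 5.3997
Step 4: Proximal objective.
0.5*||prox-x||^2 = 3.3541
lambda*||prox|| = 13.9852
Total = 17.3394


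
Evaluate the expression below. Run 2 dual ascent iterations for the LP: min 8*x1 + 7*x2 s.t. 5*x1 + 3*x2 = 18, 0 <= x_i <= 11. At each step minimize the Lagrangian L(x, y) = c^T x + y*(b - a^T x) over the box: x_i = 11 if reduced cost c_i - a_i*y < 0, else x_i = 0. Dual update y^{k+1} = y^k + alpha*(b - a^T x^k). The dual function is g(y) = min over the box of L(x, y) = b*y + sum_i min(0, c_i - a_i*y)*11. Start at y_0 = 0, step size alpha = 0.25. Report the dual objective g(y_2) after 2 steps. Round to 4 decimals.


Dual ascent for LP: min 8*x1 + 7*x2, 5*x1 + 3*x2 = 18, 0 <= x_i <= 11
Step 1: y^k = 0.0, reduced costs: (8.0, 7.0)
  x^k = (0.0, 0.0), subgradient = b - a^T x = 18.0
  y^{k+1} = 0.0 + 0.25*18.0 = 4.5
Step 2: y^k = 4.5, reduced costs: (-14.5, -6.5)
  x^k = (11.0, 11.0), subgradient = b - a^T x = -70.0
  y^{k+1} = 4.5 + 0.25*-70.0 = -13.0
Dual objective at y_2 = -13.0: reduced costs (73.0, 46.0), box minimizer x = (0.0, 0.0)
g(y_2) = b*y + (c1 - a1*y)*x1 + (c2 - a2*y)*x2 = 18*(-13.0) + 73.0*0.0 + 46.0*0.0 = -234.0 + 0.0 + 0.0 = -234.0


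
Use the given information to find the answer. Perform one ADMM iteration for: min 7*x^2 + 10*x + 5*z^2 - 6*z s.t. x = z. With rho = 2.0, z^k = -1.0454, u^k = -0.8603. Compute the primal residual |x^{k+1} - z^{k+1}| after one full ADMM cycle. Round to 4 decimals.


ADMM iteration with rho = 2.0, z^k = -1.0454, u^k = -0.8603
Step 1: x-update.
Minimize 7*x^2 + 10*x + (2.0/2)*(x + 1.0454 - 0.8603)^2
FOC: (2*7 + 2.0)*x = -10 + 2.0*(-1.0454 + 0.8603)
x^{k+1} = -0.6481
Step 2: z-update.
Minimize 5*z^2 - 6*z + (2.0/2)*(-0.6481 - z - 0.8603)^2
FOC: (2*5 + 2.0)*z = 6 + 2.0*(-0.6481 - 0.8603)
z^{k+1} = 0.2486
Step 3: u-update.
u^{k+1} = -0.8603 - 0.6481 - 0.2486 = -1.757
Step 4: Primal residual = |-0.6481 - 0.2486| = 0.8967


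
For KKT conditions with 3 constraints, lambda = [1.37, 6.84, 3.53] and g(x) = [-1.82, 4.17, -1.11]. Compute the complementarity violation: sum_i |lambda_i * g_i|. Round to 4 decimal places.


KKT complementary slackness check:
lambda_1 * g_1 = 1.37 * -1.82 = -2.4934
lambda_2 * g_2 = 6.84 * 4.17 = 28.5228
lambda_3 * g_3 = 3.53 * -1.11 = -3.9183
Total violation = 2.4934 + 28.5228 + 3.9183 = 34.9345


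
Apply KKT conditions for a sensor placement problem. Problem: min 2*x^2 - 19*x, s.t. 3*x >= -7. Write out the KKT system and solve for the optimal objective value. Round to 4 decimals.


Step 1: Try lambda = 0 (constraint inactive).
Stationarity: 2*2*x - 19 = 0
x* = 19/(2*2) = 4.75
Check constraint: 3*4.75 = 14.25 >= -7 -- satisfied.
Step 2: Compute optimal value.
f(x*) = 2*4.75^2 - 19*4.75 = -45.125


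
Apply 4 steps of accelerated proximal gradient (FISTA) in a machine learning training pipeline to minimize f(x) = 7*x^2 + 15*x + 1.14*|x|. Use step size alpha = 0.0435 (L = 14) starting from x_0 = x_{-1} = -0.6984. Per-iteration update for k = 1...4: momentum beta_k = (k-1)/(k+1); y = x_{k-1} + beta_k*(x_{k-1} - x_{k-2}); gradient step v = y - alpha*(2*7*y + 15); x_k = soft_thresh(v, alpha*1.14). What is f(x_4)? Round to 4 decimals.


FISTA on f(x) = 7*x^2 + 15*x + 1.14*|x|
L = 14, alpha = 0.0435
Iteration 1: beta = 0.0, y = -0.6984 + 0.0*(-0.6984 + 0.6984) = -0.6984
  grad(y) = 5.2224, v = y - alpha*grad = -0.9256
  prox(v) = soft_thresh(-0.9256, 0.0496) = -0.876
Iteration 2: beta = 0.3333, y = -0.876 + 0.3333*(-0.876 + 0.6984) = -0.9352
  grad(y) = 1.9075, v = y - alpha*grad = -1.0182
  prox(v) = soft_thresh(-1.0182, 0.0496) = -0.9686
Iteration 3: beta = 0.5, y = -0.9686 + 0.5*(-0.9686 + 0.876) = -1.0149
  grad(y) = 0.792, v = y - alpha*grad = -1.0493
  prox(v) = soft_thresh(-1.0493, 0.0496) = -0.9997
Iteration 4: beta = 0.6, y = -0.9997 + 0.6*(-0.9997 + 0.9686) = -1.0184
  grad(y) = 0.7423, v = y - alpha*grad = -1.0507
  prox(v) = soft_thresh(-1.0507, 0.0496) = -1.0011
f(x_4) = 7*(-1.0011)^2 + 15*(-1.0011) + 1.14*|-1.0011| = -6.8598


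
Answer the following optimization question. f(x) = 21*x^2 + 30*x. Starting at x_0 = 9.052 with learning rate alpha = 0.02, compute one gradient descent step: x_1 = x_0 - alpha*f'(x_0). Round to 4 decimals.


We compute the gradient at x_0 and apply the update.
f'(x) = 42*x + 30
f'(9.052) = 42*9.052 + 30 = 410.184
x_1 = 9.052 - 0.02*410.184 = 0.8483


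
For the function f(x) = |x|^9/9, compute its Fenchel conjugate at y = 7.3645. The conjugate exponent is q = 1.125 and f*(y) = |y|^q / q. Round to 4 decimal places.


The conjugate exponent q satisfies 1/p + 1/q = 1.
p = 9, so q = 9/(9 - 1) = 1.125
|y|^q = 7.3645^1.125 = 9.4523
f*(7.3645) = 9.4523 / 1.125 = 8.402


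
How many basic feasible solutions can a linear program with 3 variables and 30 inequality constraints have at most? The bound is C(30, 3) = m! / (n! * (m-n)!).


Each vertex corresponds to some choice of n active constraints out of m, so the number of vertices is at most C(m, n) = m! / (n!(m-n)!).
m = 30, n = 3
Numerator: 30 * 29 * 28
Denominator: 3! = 6
C(30, 3) = 4060


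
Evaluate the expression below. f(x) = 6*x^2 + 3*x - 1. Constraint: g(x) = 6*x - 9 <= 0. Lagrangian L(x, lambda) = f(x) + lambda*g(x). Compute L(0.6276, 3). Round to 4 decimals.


Step 1: Evaluate f(x).
f(0.6276) = 6*0.6276^2 + 3*0.6276 - 1 = 3.2461
Step 2: Evaluate g(x).
g(0.6276) = 6*0.6276 - 9 = -5.2344
Step 3: Compute Lagrangian.
L = 3.2461 + 3*-5.2344 = -12.4571


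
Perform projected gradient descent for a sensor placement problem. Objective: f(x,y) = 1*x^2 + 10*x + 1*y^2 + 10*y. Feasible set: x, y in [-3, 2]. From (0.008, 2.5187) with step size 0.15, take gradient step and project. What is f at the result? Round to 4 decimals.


Step 1: Compute gradient at (0.008, 2.5187).
grad_x = 2*1*0.008 + 10 = 10.016
grad_y = 2*1*2.5187 + 10 = 15.0374
Step 2: Gradient step.
x_raw = 0.008 - 0.15*10.016 = -1.4944
y_raw = 2.5187 - 0.15*15.0374 = 0.2631
Step 3: Project onto [-3, 2].
x_proj = clip(-1.4944) = -1.4944
y_proj = clip(0.2631) = 0.2631
Step 4: Evaluate f.
f(-1.4944, 0.2631) = -10.0107


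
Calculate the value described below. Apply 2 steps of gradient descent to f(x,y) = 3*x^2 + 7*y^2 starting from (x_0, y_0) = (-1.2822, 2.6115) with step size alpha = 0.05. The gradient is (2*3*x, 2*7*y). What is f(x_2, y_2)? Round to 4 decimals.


Gradient descent on f(x,y) = 3*x^2 + 7*y^2.
Starting point: (-1.2822, 2.6115), alpha = 0.05
Step 1: grad_x = 2*3*-1.2822 = -7.6932, grad_y = 2*7*2.6115 = 36.561
  x_1 = -1.2822 - 0.05*-7.6932 = -0.8975
  y_1 = 2.6115 - 0.05*36.561 = 0.7835
Step 2: grad_x = 2*3*-0.8975 = -5.3852, grad_y = 2*7*0.7835 = 10.9683
  x_2 = -0.8975 - 0.05*-5.3852 = -0.6283
  y_2 = 0.7835 - 0.05*10.9683 = 0.235
f(-0.6283, 0.235) = 3*(-0.6283)^2 + 7*0.235^2 = 1.5709


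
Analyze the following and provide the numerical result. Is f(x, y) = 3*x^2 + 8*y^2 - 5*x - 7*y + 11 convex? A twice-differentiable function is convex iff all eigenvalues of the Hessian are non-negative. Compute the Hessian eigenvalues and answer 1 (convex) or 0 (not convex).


The Hessian of f(x,y) = 3*x^2 + 8*y^2 - 5*x - 7*y + 11 is:
H = [[6, 0], [0, 16]]
Trace = 6 + 16 = 22
Determinant = 6*16 - (0)^2 = 96
Discriminant = (22)^2 - 4*96 = 100.0
Eigenvalues: lambda_1 = 6.0, lambda_2 = 16.0
The function is convex.

1


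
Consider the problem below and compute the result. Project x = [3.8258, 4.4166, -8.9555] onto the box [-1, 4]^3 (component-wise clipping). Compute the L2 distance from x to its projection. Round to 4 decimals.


Project each component onto [-1, 4].
clip(3.8258) = 3.8258, clip(4.4166) = 4.0, clip(-8.9555) = -1.0
Projection = [3.8258, 4.0, -1.0]
Squared diffs: [0.0, 0.1736, 63.29]
Distance = sqrt(63.4636) = 7.9664


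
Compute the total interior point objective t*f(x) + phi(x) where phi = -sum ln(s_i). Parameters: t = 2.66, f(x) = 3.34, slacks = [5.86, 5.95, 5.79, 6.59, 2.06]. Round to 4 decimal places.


Step 1: Compute log-barrier.
ln values: [1.7681, 1.7834, 1.7561, 1.8856, 0.7227]
phi = -(1.7681 + 1.7834 + 1.7561 + 1.8856 + 0.7227) = -7.9159
Step 2: Compute augmented objective.
t*f(x) = 2.66*3.34 = 8.8844
Total = 8.8844 - 7.9159 = 0.9685


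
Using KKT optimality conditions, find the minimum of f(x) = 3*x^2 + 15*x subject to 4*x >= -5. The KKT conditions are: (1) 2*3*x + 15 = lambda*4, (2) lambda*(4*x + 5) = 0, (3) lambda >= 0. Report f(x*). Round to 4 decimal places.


Step 1: Try lambda = 0 (constraint inactive).
x_unc = -15/(2*3) = -2.5
Check: 4*-2.5 = -10.0 < -5 -- violated!
Step 2: Constraint must be active: 4*x = -5
x* = -5/4 = -1.25
lambda = (2*3*(-1.25) + 15)/4 = 1.875
Step 3: Compute optimal value.
f(x*) = 3*(-1.25)^2 + 15*(-1.25) = -14.0625


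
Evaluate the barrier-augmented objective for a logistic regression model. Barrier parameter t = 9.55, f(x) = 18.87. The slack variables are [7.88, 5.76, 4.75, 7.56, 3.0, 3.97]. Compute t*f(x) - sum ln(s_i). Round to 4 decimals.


Step 1: Compute log-barrier.
ln values: [2.0643, 1.7509, 1.5581, 2.0229, 1.0986, 1.3788]
phi = -(2.0643 + 1.7509 + 1.5581 + 2.0229 + 1.0986 + 1.3788) = -9.8737
Step 2: Compute augmented objective.
t*f(x) = 9.55*18.87 = 180.2085
Total = 180.2085 - 9.8737 = 170.3348


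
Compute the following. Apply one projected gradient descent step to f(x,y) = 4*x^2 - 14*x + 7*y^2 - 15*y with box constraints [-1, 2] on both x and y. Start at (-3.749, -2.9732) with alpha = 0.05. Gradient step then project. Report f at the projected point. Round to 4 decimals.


Step 1: Compute gradient at (-3.749, -2.9732).
grad_x = 2*4*-3.749 - 14 = -43.992
grad_y = 2*7*-2.9732 - 15 = -56.6248
Step 2: Gradient step.
x_raw = -3.749 - 0.05*-43.992 = -1.5494
y_raw = -2.9732 - 0.05*-56.6248 = -0.142
Step 3: Project onto [-1, 2].
x_proj = clip(-1.5494) = -1.0
y_proj = clip(-0.142) = -0.142
Step 4: Evaluate f.
f(-1.0, -0.142) = 20.2705


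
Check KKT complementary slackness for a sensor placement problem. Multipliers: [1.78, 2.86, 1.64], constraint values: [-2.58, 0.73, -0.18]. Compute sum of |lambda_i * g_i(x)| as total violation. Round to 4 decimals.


KKT complementary slackness check:
lambda_1 * g_1 = 1.78 * -2.58 = -4.5924
lambda_2 * g_2 = 2.86 * 0.73 = 2.0878
lambda_3 * g_3 = 1.64 * -0.18 = -0.2952
Total violation = 4.5924 + 2.0878 + 0.2952 = 6.9754


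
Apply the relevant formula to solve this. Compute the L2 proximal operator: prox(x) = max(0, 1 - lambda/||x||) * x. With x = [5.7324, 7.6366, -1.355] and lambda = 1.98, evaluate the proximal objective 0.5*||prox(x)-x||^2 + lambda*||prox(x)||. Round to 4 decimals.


Step 1: Compute ||x||.
||x|| = 9.6444
Step 2: Compute scaling factor.
scale = max(0, 1 - 1.98/9.6444) = 0.7947
Step 3: prox(x) = [4.5555, 6.0688, -1.0768]
||prox(x)|| = 7.6644
Step 4: Proximal objective.
0.5*||prox-x||^2 = 1.9602
lambda*||prox|| = 15.1755
Total = 17.1357


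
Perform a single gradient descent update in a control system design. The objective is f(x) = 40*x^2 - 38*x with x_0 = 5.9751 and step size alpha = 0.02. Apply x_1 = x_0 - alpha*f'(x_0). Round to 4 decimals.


We compute the gradient at x_0 and apply the update.
f'(x) = 80*x - 38
f'(5.9751) = 80*5.9751 - 38 = 440.008
x_1 = 5.9751 - 0.02*440.008 = -2.8251


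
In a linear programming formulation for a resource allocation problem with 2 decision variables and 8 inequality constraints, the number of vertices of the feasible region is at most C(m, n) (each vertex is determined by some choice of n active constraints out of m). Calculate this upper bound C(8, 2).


Each vertex corresponds to some choice of n active constraints out of m, so the number of vertices is at most C(m, n) = m! / (n!(m-n)!).
m = 8, n = 2
Numerator: 8 * 7
Denominator: 2! = 2
C(8, 2) = 28


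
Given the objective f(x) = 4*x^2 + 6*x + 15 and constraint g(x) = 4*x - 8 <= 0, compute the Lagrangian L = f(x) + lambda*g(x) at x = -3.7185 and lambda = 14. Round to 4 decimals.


Step 1: Evaluate f(x).
f(-3.7185) = 4*(-3.7185)^2 + 6*(-3.7185) + 15 = 47.998
Step 2: Evaluate g(x).
g(-3.7185) = 4*-3.7185 - 8 = -22.874
Step 3: Compute Lagrangian.
L = 47.998 + 14*-22.874 = -272.238


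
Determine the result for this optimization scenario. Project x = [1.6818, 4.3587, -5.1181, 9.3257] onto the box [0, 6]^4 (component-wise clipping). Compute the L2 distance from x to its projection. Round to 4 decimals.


Project each component onto [0, 6].
clip(1.6818) = 1.6818, clip(4.3587) = 4.3587, clip(-5.1181) = 0.0, clip(9.3257) = 6.0
Projection = [1.6818, 4.3587, 0.0, 6.0]
Squared diffs: [0.0, 0.0, 26.1949, 11.0603]
Distance = sqrt(37.2552) = 6.1037


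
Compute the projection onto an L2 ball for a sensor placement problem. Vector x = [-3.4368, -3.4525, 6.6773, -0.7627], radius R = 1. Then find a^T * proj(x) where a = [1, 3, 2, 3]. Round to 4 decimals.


Step 1: Compute ||x|| (intermediates to 6 decimals).
||x|| = sqrt((-3.4368)^2 + (-3.4525)^2 + 6.6773^2 + (-0.7627)^2) = 8.300566
Step 2: Project.
Since ||x|| > R, scale = R/||x|| = 1/8.300566 = 0.120474, proj(x) = scale * x
proj(x) = [-0.414045, -0.415936, 0.804441, -0.091886]
Step 3: Dot product.
a^T * proj(x) = 1*(-0.414045) + 3*(-0.415936) + 2*0.804441 + 3*(-0.091886) = -0.3286


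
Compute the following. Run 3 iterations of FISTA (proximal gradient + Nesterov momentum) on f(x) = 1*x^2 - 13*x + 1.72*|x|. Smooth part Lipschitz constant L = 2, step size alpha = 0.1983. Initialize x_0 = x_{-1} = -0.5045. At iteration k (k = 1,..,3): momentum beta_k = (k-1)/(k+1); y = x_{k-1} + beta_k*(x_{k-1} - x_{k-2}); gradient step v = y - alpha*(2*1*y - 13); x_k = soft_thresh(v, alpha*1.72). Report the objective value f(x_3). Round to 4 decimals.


FISTA on f(x) = 1*x^2 - 13*x + 1.72*|x|
L = 2, alpha = 0.1983
Iteration 1: beta = 0.0, y = -0.5045 + 0.0*(-0.5045 + 0.5045) = -0.5045
  grad(y) = -14.009, v = y - alpha*grad = 2.2735
  prox(v) = soft_thresh(2.2735, 0.3411) = 1.9324
Iteration 2: beta = 0.3333, y = 1.9324 + 0.3333*(1.9324 + 0.5045) = 2.7447
  grad(y) = -7.5106, v = y - alpha*grad = 4.2341
  prox(v) = soft_thresh(4.2341, 0.3411) = 3.893
Iteration 3: beta = 0.5, y = 3.893 + 0.5*(3.893 - 1.9324) = 4.8733
  grad(y) = -3.2535, v = y - alpha*grad = 5.5184
  prox(v) = soft_thresh(5.5184, 0.3411) = 5.1774
f(x_3) = 1*5.1774^2 - 13*5.1774 + 1.72*|5.1774| = -31.5956


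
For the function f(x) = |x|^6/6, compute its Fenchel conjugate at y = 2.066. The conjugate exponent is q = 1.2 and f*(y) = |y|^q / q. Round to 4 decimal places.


The conjugate exponent q satisfies 1/p + 1/q = 1.
p = 6, so q = 6/(6 - 1) = 1.2
|y|^q = 2.066^1.2 = 2.3887
f*(2.066) = 2.3887 / 1.2 = 1.9906


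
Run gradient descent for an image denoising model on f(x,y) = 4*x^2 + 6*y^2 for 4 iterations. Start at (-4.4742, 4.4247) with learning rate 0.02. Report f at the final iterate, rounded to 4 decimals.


Gradient descent on f(x,y) = 4*x^2 + 6*y^2.
Starting point: (-4.4742, 4.4247), alpha = 0.02
Step 1: grad_x = 2*4*-4.4742 = -35.7936, grad_y = 2*6*4.4247 = 53.0964
  x_1 = -4.4742 - 0.02*-35.7936 = -3.7583
  y_1 = 4.4247 - 0.02*53.0964 = 3.3628
Step 2: grad_x = 2*4*-3.7583 = -30.0666, grad_y = 2*6*3.3628 = 40.3533
  x_2 = -3.7583 - 0.02*-30.0666 = -3.157
  y_2 = 3.3628 - 0.02*40.3533 = 2.5557
Step 3: grad_x = 2*4*-3.157 = -25.256, grad_y = 2*6*2.5557 = 30.6685
  x_3 = -3.157 - 0.02*-25.256 = -2.6519
  y_3 = 2.5557 - 0.02*30.6685 = 1.9423
Step 4: grad_x = 2*4*-2.6519 = -21.215, grad_y = 2*6*1.9423 = 23.308
  x_4 = -2.6519 - 0.02*-21.215 = -2.2276
  y_4 = 1.9423 - 0.02*23.308 = 1.4762
f(-2.2276, 1.4762) = 4*(-2.2276)^2 + 6*1.4762^2 = 32.923


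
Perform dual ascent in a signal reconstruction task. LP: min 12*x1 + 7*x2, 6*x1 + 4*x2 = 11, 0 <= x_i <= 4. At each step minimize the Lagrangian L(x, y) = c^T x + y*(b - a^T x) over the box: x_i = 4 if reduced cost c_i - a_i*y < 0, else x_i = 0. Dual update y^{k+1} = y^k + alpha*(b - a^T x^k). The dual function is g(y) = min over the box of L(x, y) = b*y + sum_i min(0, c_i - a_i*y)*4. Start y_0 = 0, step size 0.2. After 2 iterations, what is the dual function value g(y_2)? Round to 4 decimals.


Dual ascent for LP: min 12*x1 + 7*x2, 6*x1 + 4*x2 = 11, 0 <= x_i <= 4
Step 1: y^k = 0.0, reduced costs: (12.0, 7.0)
  x^k = (0.0, 0.0), subgradient = b - a^T x = 11.0
  y^{k+1} = 0.0 + 0.2*11.0 = 2.2
Step 2: y^k = 2.2, reduced costs: (-1.2, -1.8)
  x^k = (4.0, 4.0), subgradient = b - a^T x = -29.0
  y^{k+1} = 2.2 + 0.2*-29.0 = -3.6
Dual objective at y_2 = -3.6: reduced costs (33.6, 21.4), box minimizer x = (0.0, 0.0)
g(y_2) = b*y + (c1 - a1*y)*x1 + (c2 - a2*y)*x2 = 11*(-3.6) + 33.6*0.0 + 21.4*0.0 = -39.6 + 0.0 + 0.0 = -39.6


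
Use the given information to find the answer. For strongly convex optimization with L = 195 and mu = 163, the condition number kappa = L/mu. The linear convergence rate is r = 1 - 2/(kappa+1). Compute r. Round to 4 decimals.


Step 1: Compute the condition number.
kappa = L/mu = 195/163 = 1.1963
Step 2: Compute the convergence rate.
r = 1 - 2/(kappa + 1) = 1 - 2*mu/(L + mu) = (L - mu)/(L + mu) = 32/358 = 0.0894


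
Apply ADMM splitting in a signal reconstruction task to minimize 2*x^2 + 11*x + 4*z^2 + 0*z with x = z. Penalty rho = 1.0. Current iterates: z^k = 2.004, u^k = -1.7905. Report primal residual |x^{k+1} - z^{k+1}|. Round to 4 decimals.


ADMM iteration with rho = 1.0, z^k = 2.004, u^k = -1.7905
Step 1: x-update.
Minimize 2*x^2 + 11*x + (1.0/2)*(x - 2.004 - 1.7905)^2
FOC: (2*2 + 1.0)*x = -11 + 1.0*(2.004 + 1.7905)
x^{k+1} = -1.4411
Step 2: z-update.
Minimize 4*z^2 + 0*z + (1.0/2)*(-1.4411 - z - 1.7905)^2
FOC: (2*4 + 1.0)*z = 0 + 1.0*(-1.4411 - 1.7905)
z^{k+1} = -0.3591
Step 3: u-update.
u^{k+1} = -1.7905 - 1.4411 + 0.3591 = -2.8725
Step 4: Primal residual = |-1.4411 + 0.3591| = 1.082


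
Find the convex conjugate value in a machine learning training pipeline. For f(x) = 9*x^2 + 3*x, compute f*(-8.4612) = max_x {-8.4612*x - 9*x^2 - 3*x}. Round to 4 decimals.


f*(y) = sup_x {y*x - a*x^2 - b*x} = sup_x {(y-b)*x - a*x^2}
FOC: (y - b) - 2a*x = 0 => x* = (y - b)/(2a)
x* = (-8.4612 - 3)/(2*9) = -0.6367
f*(-8.4612) = (y-b)^2/(4a) = (-8.4612 - 3)^2/(4*9)
= 131.3591/36 = 3.6489


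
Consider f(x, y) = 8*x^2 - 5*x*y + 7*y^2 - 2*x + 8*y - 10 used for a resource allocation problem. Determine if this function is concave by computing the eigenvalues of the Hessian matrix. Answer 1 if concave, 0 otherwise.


The Hessian of f(x,y) = 8*x^2 - 5*x*y + 7*y^2 - 2*x + 8*y - 10 is:
H = [[16, -5], [-5, 14]]
Trace = 16 + 14 = 30
Determinant = 16*14 - (-5)^2 = 199
Discriminant = (30)^2 - 4*199 = 104.0
Eigenvalues: lambda_1 = 9.901, lambda_2 = 20.099
The function is not concave.

0


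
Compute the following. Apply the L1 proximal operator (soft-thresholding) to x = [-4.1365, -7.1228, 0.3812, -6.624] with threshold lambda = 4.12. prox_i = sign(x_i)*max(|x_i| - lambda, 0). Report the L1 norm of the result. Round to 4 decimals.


Soft-thresholding with lambda = 4.12:
prox(-4.1365) = sign(-4.1365)*max(|-4.1365| - 4.12, 0) = -0.0165
prox(-7.1228) = sign(-7.1228)*max(|-7.1228| - 4.12, 0) = -3.0028
prox(0.3812) = sign(0.3812)*max(|0.3812| - 4.12, 0) = 0.0
prox(-6.624) = sign(-6.624)*max(|-6.624| - 4.12, 0) = -2.504
prox(x) = [-0.0165, -3.0028, 0.0, -2.504]
||prox(x)||_1 = 0.0165 + 3.0028 + 0.0 + 2.504 = 5.5233


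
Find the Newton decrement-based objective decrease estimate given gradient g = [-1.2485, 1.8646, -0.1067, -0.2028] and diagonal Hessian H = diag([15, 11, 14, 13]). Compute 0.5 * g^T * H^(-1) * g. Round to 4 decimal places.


Step 1: H is diagonal, so H^(-1) * g = [-0.0832, 0.1695, -0.0076, -0.0156].
Step 2: g^T H^(-1) g = sum_i g_i^2 / H_ii
  = (-1.2485)^2/15 + (1.8646)^2/11 + (-0.1067)^2/14 + (-0.2028)^2/13
  = 0.1039 + 0.3161 + 0.0008 + 0.0032 = 0.424
Step 3: Objective decrease = 0.5 * g^T H^(-1) g = 0.212


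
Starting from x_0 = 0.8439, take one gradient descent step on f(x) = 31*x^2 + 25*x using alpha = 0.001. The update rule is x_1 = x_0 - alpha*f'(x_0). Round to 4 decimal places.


We compute the gradient at x_0 and apply the update.
f'(x) = 62*x + 25
f'(0.8439) = 62*0.8439 + 25 = 77.3218
x_1 = 0.8439 - 0.001*77.3218 = 0.7666


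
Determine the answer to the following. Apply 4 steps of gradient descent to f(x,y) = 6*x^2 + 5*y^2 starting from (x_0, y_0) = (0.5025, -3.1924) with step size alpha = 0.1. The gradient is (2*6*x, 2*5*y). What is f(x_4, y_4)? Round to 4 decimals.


Gradient descent on f(x,y) = 6*x^2 + 5*y^2.
Starting point: (0.5025, -3.1924), alpha = 0.1
Step 1: grad_x = 2*6*0.5025 = 6.03, grad_y = 2*5*-3.1924 = -31.924
  x_1 = 0.5025 - 0.1*6.03 = -0.1005
  y_1 = -3.1924 - 0.1*-31.924 = 0.0
Step 2: grad_x = 2*6*-0.1005 = -1.206, grad_y = 2*5*0.0 = 0.0
  x_2 = -0.1005 - 0.1*-1.206 = 0.0201
  y_2 = 0.0 - 0.1*0.0 = 0.0
Step 3: grad_x = 2*6*0.0201 = 0.2412, grad_y = 2*5*0.0 = 0.0
  x_3 = 0.0201 - 0.1*0.2412 = -0.004
  y_3 = 0.0 - 0.1*0.0 = 0.0
Step 4: grad_x = 2*6*-0.004 = -0.0482, grad_y = 2*5*0.0 = 0.0
  x_4 = -0.004 - 0.1*-0.0482 = 0.0008
  y_4 = 0.0 - 0.1*0.0 = 0.0
f(0.0008, 0.0) = 6*0.0008^2 + 5*0.0^2 = 0.0


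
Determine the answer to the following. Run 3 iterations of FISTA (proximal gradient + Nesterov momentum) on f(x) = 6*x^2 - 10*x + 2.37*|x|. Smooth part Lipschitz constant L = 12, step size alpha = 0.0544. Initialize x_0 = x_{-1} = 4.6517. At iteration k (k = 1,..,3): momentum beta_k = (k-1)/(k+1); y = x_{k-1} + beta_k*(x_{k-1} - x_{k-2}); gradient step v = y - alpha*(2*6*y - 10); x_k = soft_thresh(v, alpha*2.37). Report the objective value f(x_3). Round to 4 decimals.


FISTA on f(x) = 6*x^2 - 10*x + 2.37*|x|
L = 12, alpha = 0.0544
Iteration 1: beta = 0.0, y = 4.6517 + 0.0*(4.6517 - 4.6517) = 4.6517
  grad(y) = 45.8204, v = y - alpha*grad = 2.1591
  prox(v) = soft_thresh(2.1591, 0.1289) = 2.0301
Iteration 2: beta = 0.3333, y = 2.0301 + 0.3333*(2.0301 - 4.6517) = 1.1563
  grad(y) = 3.8755, v = y - alpha*grad = 0.9455
  prox(v) = soft_thresh(0.9455, 0.1289) = 0.8165
Iteration 3: beta = 0.5, y = 0.8165 + 0.5*(0.8165 - 2.0301) = 0.2097
  grad(y) = -7.4832, v = y - alpha*grad = 0.6168
  prox(v) = soft_thresh(0.6168, 0.1289) = 0.4879
f(x_3) = 6*0.4879^2 - 10*0.4879 + 2.37*|0.4879| = -2.2944


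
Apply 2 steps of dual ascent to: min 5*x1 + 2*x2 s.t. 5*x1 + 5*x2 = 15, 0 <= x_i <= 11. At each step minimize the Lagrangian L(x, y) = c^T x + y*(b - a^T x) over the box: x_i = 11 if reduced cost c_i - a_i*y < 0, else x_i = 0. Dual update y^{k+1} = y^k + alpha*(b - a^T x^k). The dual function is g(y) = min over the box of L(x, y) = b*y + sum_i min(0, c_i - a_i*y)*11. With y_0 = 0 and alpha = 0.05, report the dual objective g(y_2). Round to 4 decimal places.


Dual ascent for LP: min 5*x1 + 2*x2, 5*x1 + 5*x2 = 15, 0 <= x_i <= 11
Step 1: y^k = 0.0, reduced costs: (5.0, 2.0)
  x^k = (0.0, 0.0), subgradient = b - a^T x = 15.0
  y^{k+1} = 0.0 + 0.05*15.0 = 0.75
Step 2: y^k = 0.75, reduced costs: (1.25, -1.75)
  x^k = (0.0, 11.0), subgradient = b - a^T x = -40.0
  y^{k+1} = 0.75 + 0.05*-40.0 = -1.25
Dual objective at y_2 = -1.25: reduced costs (11.25, 8.25), box minimizer x = (0.0, 0.0)
g(y_2) = b*y + (c1 - a1*y)*x1 + (c2 - a2*y)*x2 = 15*(-1.25) + 11.25*0.0 + 8.25*0.0 = -18.75 + 0.0 + 0.0 = -18.75


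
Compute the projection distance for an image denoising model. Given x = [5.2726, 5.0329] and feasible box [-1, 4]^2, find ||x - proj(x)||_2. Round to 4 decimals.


Project each component onto [-1, 4].
clip(5.2726) = 4.0, clip(5.0329) = 4.0
Projection = [4.0, 4.0]
Squared diffs: [1.6195, 1.0669]
Distance = sqrt(2.6864) = 1.639


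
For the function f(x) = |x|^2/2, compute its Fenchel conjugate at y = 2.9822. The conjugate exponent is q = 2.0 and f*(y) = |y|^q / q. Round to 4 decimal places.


The conjugate exponent q satisfies 1/p + 1/q = 1.
p = 2, so q = 2/(2 - 1) = 2.0
|y|^q = 2.9822^2.0 = 8.8935
f*(2.9822) = 8.8935 / 2.0 = 4.4468


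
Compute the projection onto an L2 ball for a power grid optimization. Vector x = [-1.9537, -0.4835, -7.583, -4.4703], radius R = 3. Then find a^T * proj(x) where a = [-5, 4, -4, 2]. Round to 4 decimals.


Step 1: Compute ||x|| (intermediates to 6 decimals).
||x|| = sqrt((-1.9537)^2 + (-0.4835)^2 + (-7.583)^2 + (-4.4703)^2) = 9.029739
Step 2: Project.
Since ||x|| > R, scale = R/||x|| = 3/9.029739 = 0.332236, proj(x) = scale * x
proj(x) = [-0.649089, -0.160636, -2.519346, -1.485195]
Step 3: Dot product.
a^T * proj(x) = -5*(-0.649089) + 4*(-0.160636) - 4*(-2.519346) + 2*(-1.485195) = 9.7099


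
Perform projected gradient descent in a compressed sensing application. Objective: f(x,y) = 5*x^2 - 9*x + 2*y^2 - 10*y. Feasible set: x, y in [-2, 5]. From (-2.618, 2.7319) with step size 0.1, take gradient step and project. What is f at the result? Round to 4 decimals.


Step 1: Compute gradient at (-2.618, 2.7319).
grad_x = 2*5*-2.618 - 9 = -35.18
grad_y = 2*2*2.7319 - 10 = 0.9276
Step 2: Gradient step.
x_raw = -2.618 - 0.1*-35.18 = 0.9
y_raw = 2.7319 - 0.1*0.9276 = 2.6391
Step 3: Project onto [-2, 5].
x_proj = clip(0.9) = 0.9
y_proj = clip(2.6391) = 2.6391
Step 4: Evaluate f.
f(0.9, 2.6391) = -16.5113


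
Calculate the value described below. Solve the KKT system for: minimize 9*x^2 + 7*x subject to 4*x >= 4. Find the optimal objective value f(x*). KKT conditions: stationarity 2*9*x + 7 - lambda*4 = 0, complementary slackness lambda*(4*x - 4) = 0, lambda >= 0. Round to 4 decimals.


Step 1: Try lambda = 0 (constraint inactive).
x_unc = -7/(2*9) = -0.3889
Check: 4*-0.3889 = -1.5556 < 4 -- violated!
Step 2: Constraint must be active: 4*x = 4
x* = 4/4 = 1.0
lambda = (2*9*1.0 + 7)/4 = 6.25
Step 3: Compute optimal value.
f(x*) = 9*1.0^2 + 7*1.0 = 16.0


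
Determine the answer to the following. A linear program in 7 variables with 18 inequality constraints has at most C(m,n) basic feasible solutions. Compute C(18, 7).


Each vertex corresponds to some choice of n active constraints out of m, so the number of vertices is at most C(m, n) = m! / (n!(m-n)!).
m = 18, n = 7
Numerator: 18 * 17 * 16 * 15 * 14 * 13 * 12
Denominator: 7! = 5040
C(18, 7) = 31824


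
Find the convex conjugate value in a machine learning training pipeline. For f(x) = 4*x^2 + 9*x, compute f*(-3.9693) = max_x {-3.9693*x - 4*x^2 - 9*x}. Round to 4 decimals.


f*(y) = sup_x {y*x - a*x^2 - b*x} = sup_x {(y-b)*x - a*x^2}
FOC: (y - b) - 2a*x = 0 => x* = (y - b)/(2a)
x* = (-3.9693 - 9)/(2*4) = -1.6212
f*(-3.9693) = (y-b)^2/(4a) = (-3.9693 - 9)^2/(4*4)
= 168.2027/16 = 10.5127


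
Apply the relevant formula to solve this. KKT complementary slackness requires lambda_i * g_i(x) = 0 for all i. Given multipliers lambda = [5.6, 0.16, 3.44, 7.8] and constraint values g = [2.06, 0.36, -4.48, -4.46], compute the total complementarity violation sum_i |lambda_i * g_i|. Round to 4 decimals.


KKT complementary slackness check:
lambda_1 * g_1 = 5.6 * 2.06 = 11.536
lambda_2 * g_2 = 0.16 * 0.36 = 0.0576
lambda_3 * g_3 = 3.44 * -4.48 = -15.4112
lambda_4 * g_4 = 7.8 * -4.46 = -34.788
Total violation = 11.536 + 0.0576 + 15.4112 + 34.788 = 61.7928


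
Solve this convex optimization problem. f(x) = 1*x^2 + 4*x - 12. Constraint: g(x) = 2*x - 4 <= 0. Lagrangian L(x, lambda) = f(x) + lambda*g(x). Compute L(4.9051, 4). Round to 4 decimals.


Step 1: Evaluate f(x).
f(4.9051) = 1*4.9051^2 + 4*4.9051 - 12 = 31.6804
Step 2: Evaluate g(x).
g(4.9051) = 2*4.9051 - 4 = 5.8102
Step 3: Compute Lagrangian.
L = 31.6804 + 4*5.8102 = 54.9212


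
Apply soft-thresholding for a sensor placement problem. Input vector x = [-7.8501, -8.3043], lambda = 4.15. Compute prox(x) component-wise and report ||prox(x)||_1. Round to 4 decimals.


Soft-thresholding with lambda = 4.15:
prox(-7.8501) = sign(-7.8501)*max(|-7.8501| - 4.15, 0) = -3.7001
prox(-8.3043) = sign(-8.3043)*max(|-8.3043| - 4.15, 0) = -4.1543
prox(x) = [-3.7001, -4.1543]
||prox(x)||_1 = 3.7001 + 4.1543 = 7.8544


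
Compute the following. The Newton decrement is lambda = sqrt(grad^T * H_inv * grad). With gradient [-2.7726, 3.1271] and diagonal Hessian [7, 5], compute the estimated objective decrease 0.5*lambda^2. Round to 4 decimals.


Step 1: H is diagonal, so H^(-1) * g = [-0.3961, 0.6254].
Step 2: g^T H^(-1) g = sum_i g_i^2 / H_ii
  = (-2.7726)^2/7 + (3.1271)^2/5
  = 1.0982 + 1.9558 = 3.0539
Step 3: Objective decrease = 0.5 * g^T H^(-1) g = 1.527


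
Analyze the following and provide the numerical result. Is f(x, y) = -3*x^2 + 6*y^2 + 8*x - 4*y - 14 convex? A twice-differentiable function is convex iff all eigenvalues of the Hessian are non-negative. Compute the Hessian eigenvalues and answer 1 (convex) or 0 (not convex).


The Hessian of f(x,y) = -3*x^2 + 6*y^2 + 8*x - 4*y - 14 is:
H = [[-6, 0], [0, 12]]
Trace = -6 + 12 = 6
Determinant = -6*12 - (0)^2 = -72
Discriminant = (6)^2 - 4*-72 = 324.0
Eigenvalues: lambda_1 = -6.0, lambda_2 = 12.0
The function is not convex.

0
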